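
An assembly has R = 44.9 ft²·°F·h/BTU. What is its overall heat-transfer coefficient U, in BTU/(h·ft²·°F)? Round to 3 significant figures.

U = 1/R = 1/44.9 = 0.02227

0.0223 BTU/(h·ft²·°F)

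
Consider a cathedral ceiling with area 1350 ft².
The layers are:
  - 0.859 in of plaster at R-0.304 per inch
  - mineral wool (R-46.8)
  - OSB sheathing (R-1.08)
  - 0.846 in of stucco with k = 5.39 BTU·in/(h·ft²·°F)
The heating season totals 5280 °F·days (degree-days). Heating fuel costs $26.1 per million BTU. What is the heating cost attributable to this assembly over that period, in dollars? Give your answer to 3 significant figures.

92.4 dollars

0.859 × 0.304 = 0.2611
0.846/5.39 = 0.157
R_total = 0.2611 + 46.8 + 1.08 + 0.157 = 48.3 ft²·°F·h/BTU
E = A × HDD × 24 / R = 1350 × 5280 × 24 / 48.3 = 3542000 BTU
Cost = 3542000/10⁶ × 26.1 = $92.45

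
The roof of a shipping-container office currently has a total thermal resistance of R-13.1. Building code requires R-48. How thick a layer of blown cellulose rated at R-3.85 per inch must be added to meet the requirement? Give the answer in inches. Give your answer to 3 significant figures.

9.06 in

ΔR = 48 − 13.1 = 34.9 ft²·°F·h/BTU
L = ΔR / (R/in) = 34.9/3.85 = 9.065 in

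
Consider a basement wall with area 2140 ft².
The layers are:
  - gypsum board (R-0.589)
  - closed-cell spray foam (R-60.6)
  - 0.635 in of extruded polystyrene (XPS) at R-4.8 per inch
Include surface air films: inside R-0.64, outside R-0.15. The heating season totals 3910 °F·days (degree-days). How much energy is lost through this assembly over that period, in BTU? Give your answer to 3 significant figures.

0.635 × 4.8 = 3.048
R_total = 0.64 + 0.589 + 60.6 + 3.048 + 0.15 = 65.03 ft²·°F·h/BTU
E = A × HDD × 24 / R = 2140 × 3910 × 24 / 65.03 = 3088000 BTU

3090000 BTU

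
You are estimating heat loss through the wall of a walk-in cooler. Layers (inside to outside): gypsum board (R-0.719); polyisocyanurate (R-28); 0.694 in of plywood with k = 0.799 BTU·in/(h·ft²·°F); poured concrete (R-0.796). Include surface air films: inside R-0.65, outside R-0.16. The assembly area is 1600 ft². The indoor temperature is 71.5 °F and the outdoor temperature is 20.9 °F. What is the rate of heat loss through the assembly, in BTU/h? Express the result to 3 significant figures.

2600 BTU/h

0.694/0.799 = 0.8686
R_total = 0.65 + 0.719 + 28 + 0.8686 + 0.796 + 0.16 = 31.19 ft²·°F·h/BTU
Q = A·ΔT/R = 1600 × (71.5 − 20.9) / 31.19 = 2595 BTU/h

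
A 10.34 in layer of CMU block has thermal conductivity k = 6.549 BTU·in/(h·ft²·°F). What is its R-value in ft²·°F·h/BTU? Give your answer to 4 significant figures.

1.579 ft²·°F·h/BTU

R = L/k = 10.34/6.549 = 1.5789 ft²·°F·h/BTU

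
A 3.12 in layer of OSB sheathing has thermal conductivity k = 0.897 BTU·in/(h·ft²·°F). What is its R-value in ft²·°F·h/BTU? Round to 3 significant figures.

3.48 ft²·°F·h/BTU

R = L/k = 3.12/0.897 = 3.478 ft²·°F·h/BTU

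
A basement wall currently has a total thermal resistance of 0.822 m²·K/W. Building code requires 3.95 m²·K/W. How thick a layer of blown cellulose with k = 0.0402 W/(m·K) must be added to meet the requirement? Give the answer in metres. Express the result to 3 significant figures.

ΔR = 3.95 − 0.822 = 3.128 m²·K/W
L = ΔR × k = 3.128 × 0.0402 = 0.1257 m

0.126 m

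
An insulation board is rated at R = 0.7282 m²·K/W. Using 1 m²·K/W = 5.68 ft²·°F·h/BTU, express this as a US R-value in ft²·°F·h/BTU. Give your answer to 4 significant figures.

R_US = 0.7282 × 5.68 = 4.1362

4.136 ft²·°F·h/BTU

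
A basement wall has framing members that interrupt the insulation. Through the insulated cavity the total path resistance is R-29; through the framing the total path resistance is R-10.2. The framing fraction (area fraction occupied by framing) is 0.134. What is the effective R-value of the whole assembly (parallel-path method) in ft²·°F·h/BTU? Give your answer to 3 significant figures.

U_eff = 0.866/29 + 0.134/10.2 = 0.02986 + 0.01314 = 0.043
R_eff = 1/U_eff = 23.26 ft²·°F·h/BTU

23.3 ft²·°F·h/BTU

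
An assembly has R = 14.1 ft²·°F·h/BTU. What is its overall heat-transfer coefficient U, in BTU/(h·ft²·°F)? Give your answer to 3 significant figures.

0.0709 BTU/(h·ft²·°F)

U = 1/R = 1/14.1 = 0.07092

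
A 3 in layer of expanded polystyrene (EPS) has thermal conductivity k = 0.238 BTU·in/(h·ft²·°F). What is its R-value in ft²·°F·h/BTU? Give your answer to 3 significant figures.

R = L/k = 3/0.238 = 12.61 ft²·°F·h/BTU

12.6 ft²·°F·h/BTU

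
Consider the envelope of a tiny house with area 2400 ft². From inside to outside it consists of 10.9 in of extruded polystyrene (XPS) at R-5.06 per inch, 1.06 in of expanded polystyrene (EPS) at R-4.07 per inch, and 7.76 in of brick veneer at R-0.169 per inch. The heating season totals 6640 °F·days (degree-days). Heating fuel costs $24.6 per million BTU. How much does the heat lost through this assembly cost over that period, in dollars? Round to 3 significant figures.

10.9 × 5.06 = 55.15
1.06 × 4.07 = 4.314
7.76 × 0.169 = 1.311
R_total = 55.15 + 4.314 + 1.311 = 60.78 ft²·°F·h/BTU
E = A × HDD × 24 / R = 2400 × 6640 × 24 / 60.78 = 6293000 BTU
Cost = 6293000/10⁶ × 24.6 = $154.8

155 dollars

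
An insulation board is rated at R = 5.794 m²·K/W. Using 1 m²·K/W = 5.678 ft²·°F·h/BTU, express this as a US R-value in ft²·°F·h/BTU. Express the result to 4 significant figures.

R_US = 5.794 × 5.678 = 32.898

32.90 ft²·°F·h/BTU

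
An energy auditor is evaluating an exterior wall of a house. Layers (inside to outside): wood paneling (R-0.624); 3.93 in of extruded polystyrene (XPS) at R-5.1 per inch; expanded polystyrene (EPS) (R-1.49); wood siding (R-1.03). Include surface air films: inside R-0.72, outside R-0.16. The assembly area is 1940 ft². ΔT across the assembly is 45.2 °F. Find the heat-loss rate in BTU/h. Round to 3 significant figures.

3.93 × 5.1 = 20.04
R_total = 0.72 + 0.624 + 20.04 + 1.49 + 1.03 + 0.16 = 24.07 ft²·°F·h/BTU
Q = A·ΔT/R = 1940 × 45.2 / 24.07 = 3643 BTU/h

3640 BTU/h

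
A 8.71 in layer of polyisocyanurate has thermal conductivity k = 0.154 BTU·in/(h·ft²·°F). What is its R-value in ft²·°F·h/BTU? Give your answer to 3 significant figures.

R = L/k = 8.71/0.154 = 56.56 ft²·°F·h/BTU

56.6 ft²·°F·h/BTU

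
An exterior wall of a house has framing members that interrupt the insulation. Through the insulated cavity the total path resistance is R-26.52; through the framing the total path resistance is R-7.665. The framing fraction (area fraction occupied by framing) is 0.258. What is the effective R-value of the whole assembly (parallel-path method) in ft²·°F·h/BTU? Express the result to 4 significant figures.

U_eff = 0.742/26.52 + 0.258/7.665 = 0.027979 + 0.033659 = 0.061638
R_eff = 1/U_eff = 16.224 ft²·°F·h/BTU

16.22 ft²·°F·h/BTU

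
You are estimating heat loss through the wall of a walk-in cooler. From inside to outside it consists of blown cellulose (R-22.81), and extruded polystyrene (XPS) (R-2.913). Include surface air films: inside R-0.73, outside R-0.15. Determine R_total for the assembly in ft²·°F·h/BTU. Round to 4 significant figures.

26.60 ft²·°F·h/BTU

R_total = 0.73 + 22.81 + 2.913 + 0.15 = 26.603 ft²·°F·h/BTU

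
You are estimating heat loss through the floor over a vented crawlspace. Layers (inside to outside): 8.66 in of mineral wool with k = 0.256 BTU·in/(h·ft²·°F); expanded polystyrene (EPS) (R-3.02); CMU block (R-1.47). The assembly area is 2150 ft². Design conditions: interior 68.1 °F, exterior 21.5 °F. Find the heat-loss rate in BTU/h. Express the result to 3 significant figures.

8.66/0.256 = 33.83
R_total = 33.83 + 3.02 + 1.47 = 38.32 ft²·°F·h/BTU
Q = A·ΔT/R = 2150 × (68.1 − 21.5) / 38.32 = 2615 BTU/h

2610 BTU/h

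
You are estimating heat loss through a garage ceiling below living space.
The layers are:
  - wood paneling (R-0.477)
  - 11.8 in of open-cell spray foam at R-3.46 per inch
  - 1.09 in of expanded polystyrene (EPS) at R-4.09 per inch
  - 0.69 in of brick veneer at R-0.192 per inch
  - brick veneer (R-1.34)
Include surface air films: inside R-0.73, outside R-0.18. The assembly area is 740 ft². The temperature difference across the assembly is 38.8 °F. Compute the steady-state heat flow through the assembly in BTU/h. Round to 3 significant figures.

596 BTU/h

11.8 × 3.46 = 40.83
1.09 × 4.09 = 4.458
0.69 × 0.192 = 0.1325
R_total = 0.73 + 0.477 + 40.83 + 4.458 + 0.1325 + 1.34 + 0.18 = 48.15 ft²·°F·h/BTU
Q = A·ΔT/R = 740 × 38.8 / 48.15 = 596.4 BTU/h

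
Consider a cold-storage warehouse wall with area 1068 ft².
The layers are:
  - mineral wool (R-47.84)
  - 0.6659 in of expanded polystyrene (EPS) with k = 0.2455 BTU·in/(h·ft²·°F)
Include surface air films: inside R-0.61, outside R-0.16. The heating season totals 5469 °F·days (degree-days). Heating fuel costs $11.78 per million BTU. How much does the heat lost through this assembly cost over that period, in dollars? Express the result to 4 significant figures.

0.6659/0.2455 = 2.7124
R_total = 0.61 + 47.84 + 2.7124 + 0.16 = 51.322 ft²·°F·h/BTU
E = A × HDD × 24 / R = 1068 × 5469 × 24 / 51.322 = 2731400 BTU
Cost = 2731400/10⁶ × 11.78 = $32.176

32.18 dollars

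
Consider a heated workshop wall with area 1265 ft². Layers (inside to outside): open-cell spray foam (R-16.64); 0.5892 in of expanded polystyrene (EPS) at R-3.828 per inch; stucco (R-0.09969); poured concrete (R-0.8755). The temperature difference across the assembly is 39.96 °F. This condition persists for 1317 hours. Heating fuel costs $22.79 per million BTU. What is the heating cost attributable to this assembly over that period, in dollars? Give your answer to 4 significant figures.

76.35 dollars

0.5892 × 3.828 = 2.2555
R_total = 16.64 + 2.2555 + 0.09969 + 0.8755 = 19.871 ft²·°F·h/BTU
Q = 1265 × 39.96 / 19.871 = 2543.9 BTU/h
E = 2543.9 × 1317 = 3350300 BTU
Cost = 3350300/10⁶ × 22.79 = $76.354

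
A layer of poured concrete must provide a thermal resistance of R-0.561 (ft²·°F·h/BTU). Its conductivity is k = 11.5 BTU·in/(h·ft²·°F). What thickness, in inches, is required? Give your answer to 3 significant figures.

6.45 in

L = R × k = 0.561 × 11.5 = 6.452 in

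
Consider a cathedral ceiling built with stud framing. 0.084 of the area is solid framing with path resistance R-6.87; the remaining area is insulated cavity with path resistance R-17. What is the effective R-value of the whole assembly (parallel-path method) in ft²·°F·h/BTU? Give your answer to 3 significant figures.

U_eff = 0.916/17 + 0.084/6.87 = 0.05388 + 0.01223 = 0.06611
R_eff = 1/U_eff = 15.13 ft²·°F·h/BTU

15.1 ft²·°F·h/BTU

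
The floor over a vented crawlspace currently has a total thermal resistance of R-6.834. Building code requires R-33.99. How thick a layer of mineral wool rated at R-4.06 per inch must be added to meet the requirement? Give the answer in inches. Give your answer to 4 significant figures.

ΔR = 33.99 − 6.834 = 27.156 ft²·°F·h/BTU
L = ΔR / (R/in) = 27.156/4.06 = 6.6887 in

6.689 in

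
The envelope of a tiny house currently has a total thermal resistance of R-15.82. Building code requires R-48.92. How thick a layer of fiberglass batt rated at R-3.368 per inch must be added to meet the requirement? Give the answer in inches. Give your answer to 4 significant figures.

9.828 in

ΔR = 48.92 − 15.82 = 33.1 ft²·°F·h/BTU
L = ΔR / (R/in) = 33.1/3.368 = 9.8278 in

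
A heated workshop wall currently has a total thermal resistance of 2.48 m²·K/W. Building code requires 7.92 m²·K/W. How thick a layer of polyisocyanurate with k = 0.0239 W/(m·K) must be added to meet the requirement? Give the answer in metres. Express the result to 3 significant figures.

0.130 m

ΔR = 7.92 − 2.48 = 5.44 m²·K/W
L = ΔR × k = 5.44 × 0.0239 = 0.13 m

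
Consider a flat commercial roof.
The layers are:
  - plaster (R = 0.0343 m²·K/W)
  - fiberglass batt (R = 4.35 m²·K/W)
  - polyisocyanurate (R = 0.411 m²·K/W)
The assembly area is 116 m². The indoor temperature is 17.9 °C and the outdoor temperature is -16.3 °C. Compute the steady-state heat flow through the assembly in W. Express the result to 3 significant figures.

R_total = 0.0343 + 4.35 + 0.411 = 4.795 m²·K/W
Q = A·ΔT/R = 116 × (17.9 − (-16.3)) / 4.795 = 827.3 W

827 W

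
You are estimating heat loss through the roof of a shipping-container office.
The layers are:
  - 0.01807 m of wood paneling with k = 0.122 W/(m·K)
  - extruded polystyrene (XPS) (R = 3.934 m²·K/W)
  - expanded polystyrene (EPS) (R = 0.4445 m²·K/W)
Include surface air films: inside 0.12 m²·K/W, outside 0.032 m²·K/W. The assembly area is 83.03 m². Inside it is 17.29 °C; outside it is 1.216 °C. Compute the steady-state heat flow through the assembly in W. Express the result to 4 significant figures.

0.01807/0.122 = 0.14811
R_total = 0.12 + 0.14811 + 3.934 + 0.4445 + 0.032 = 4.6786 m²·K/W
Q = A·ΔT/R = 83.03 × (17.29 − 1.216) / 4.6786 = 285.26 W

285.3 W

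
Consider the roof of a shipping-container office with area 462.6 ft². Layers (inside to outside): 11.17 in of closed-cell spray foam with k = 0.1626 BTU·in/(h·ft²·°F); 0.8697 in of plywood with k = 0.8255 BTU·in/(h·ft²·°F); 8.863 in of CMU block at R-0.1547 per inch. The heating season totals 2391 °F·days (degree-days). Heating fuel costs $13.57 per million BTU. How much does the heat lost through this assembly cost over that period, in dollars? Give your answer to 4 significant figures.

5.065 dollars

11.17/0.1626 = 68.696
0.8697/0.8255 = 1.0535
8.863 × 0.1547 = 1.3711
R_total = 68.696 + 1.0535 + 1.3711 = 71.121 ft²·°F·h/BTU
E = A × HDD × 24 / R = 462.6 × 2391 × 24 / 71.121 = 373250 BTU
Cost = 373250/10⁶ × 13.57 = $5.065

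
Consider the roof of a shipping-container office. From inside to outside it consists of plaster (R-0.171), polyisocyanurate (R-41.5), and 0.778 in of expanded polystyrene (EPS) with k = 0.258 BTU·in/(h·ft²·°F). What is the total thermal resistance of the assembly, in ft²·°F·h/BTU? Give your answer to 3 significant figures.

0.778/0.258 = 3.016
R_total = 0.171 + 41.5 + 3.016 = 44.69 ft²·°F·h/BTU

44.7 ft²·°F·h/BTU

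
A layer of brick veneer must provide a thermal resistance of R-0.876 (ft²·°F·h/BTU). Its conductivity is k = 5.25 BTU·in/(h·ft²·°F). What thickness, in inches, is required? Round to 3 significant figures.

4.60 in

L = R × k = 0.876 × 5.25 = 4.599 in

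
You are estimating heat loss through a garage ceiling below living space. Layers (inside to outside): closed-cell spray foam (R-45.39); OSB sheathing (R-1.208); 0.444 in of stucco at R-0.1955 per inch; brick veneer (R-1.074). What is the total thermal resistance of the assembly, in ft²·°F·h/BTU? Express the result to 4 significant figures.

0.444 × 0.1955 = 0.086802
R_total = 45.39 + 1.208 + 0.086802 + 1.074 = 47.759 ft²·°F·h/BTU

47.76 ft²·°F·h/BTU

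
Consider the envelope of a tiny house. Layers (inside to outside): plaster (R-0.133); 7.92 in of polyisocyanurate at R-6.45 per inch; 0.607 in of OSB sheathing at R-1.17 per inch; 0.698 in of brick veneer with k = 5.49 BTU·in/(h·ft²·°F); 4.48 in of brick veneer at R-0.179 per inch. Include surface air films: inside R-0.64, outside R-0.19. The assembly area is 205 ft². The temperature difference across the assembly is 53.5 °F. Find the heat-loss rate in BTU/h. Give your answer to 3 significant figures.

7.92 × 6.45 = 51.08
0.607 × 1.17 = 0.7102
0.698/5.49 = 0.1271
4.48 × 0.179 = 0.8019
R_total = 0.64 + 0.133 + 51.08 + 0.7102 + 0.1271 + 0.8019 + 0.19 = 53.69 ft²·°F·h/BTU
Q = A·ΔT/R = 205 × 53.5 / 53.69 = 204.3 BTU/h

204 BTU/h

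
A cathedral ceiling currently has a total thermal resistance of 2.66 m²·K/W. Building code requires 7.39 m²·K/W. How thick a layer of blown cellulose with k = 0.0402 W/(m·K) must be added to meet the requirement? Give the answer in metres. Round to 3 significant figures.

0.190 m

ΔR = 7.39 − 2.66 = 4.73 m²·K/W
L = ΔR × k = 4.73 × 0.0402 = 0.1901 m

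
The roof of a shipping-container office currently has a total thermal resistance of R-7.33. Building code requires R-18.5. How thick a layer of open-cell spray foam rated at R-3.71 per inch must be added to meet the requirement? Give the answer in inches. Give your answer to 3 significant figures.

3.01 in

ΔR = 18.5 − 7.33 = 11.17 ft²·°F·h/BTU
L = ΔR / (R/in) = 11.17/3.71 = 3.011 in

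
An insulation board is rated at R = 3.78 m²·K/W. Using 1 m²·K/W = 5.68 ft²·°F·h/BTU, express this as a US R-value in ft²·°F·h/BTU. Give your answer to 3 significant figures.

R_US = 3.78 × 5.68 = 21.47

21.5 ft²·°F·h/BTU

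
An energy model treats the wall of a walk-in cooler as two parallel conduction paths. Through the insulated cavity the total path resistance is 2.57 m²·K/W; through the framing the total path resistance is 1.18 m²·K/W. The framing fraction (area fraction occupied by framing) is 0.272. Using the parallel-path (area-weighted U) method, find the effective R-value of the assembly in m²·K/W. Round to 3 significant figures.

U_eff = 0.728/2.57 + 0.272/1.18 = 0.2833 + 0.2305 = 0.5138
R_eff = 1/U_eff = 1.946 m²·K/W

1.95 m²·K/W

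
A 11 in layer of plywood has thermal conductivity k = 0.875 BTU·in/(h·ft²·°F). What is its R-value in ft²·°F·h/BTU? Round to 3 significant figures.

12.6 ft²·°F·h/BTU

R = L/k = 11/0.875 = 12.57 ft²·°F·h/BTU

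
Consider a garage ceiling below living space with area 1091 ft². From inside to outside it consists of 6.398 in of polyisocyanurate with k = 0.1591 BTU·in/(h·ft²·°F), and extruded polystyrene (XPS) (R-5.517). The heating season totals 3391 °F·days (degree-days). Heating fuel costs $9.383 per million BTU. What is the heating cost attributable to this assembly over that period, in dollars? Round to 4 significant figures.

6.398/0.1591 = 40.214
R_total = 40.214 + 5.517 = 45.731 ft²·°F·h/BTU
E = A × HDD × 24 / R = 1091 × 3391 × 24 / 45.731 = 1941600 BTU
Cost = 1941600/10⁶ × 9.383 = $18.218

18.22 dollars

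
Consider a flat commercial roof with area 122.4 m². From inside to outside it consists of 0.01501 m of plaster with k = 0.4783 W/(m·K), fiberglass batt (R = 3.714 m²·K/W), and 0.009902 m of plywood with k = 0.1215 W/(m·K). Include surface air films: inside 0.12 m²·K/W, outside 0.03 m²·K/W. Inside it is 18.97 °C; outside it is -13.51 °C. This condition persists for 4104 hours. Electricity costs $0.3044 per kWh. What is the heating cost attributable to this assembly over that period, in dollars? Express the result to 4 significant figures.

1249 dollars

0.01501/0.4783 = 0.031382
0.009902/0.1215 = 0.081498
R_total = 0.12 + 0.031382 + 3.714 + 0.081498 + 0.03 = 3.9769 m²·K/W
Q = 122.4 × (18.97 − (-13.51)) / 3.9769 = 999.67 W
E = 999.67 W × 4104 h / 1000 = 4102.6 kWh
Cost = 4102.6 × 0.3044 = $1248.8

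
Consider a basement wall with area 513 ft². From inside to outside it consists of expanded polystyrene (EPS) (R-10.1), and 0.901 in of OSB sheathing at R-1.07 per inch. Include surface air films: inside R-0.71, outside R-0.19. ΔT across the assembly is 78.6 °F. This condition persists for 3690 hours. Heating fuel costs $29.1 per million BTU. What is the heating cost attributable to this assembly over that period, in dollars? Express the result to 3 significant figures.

362 dollars

0.901 × 1.07 = 0.9641
R_total = 0.71 + 10.1 + 0.9641 + 0.19 = 11.96 ft²·°F·h/BTU
Q = 513 × 78.6 / 11.96 = 3370 BTU/h
E = 3370 × 3690 = 12440000 BTU
Cost = 12440000/10⁶ × 29.1 = $361.9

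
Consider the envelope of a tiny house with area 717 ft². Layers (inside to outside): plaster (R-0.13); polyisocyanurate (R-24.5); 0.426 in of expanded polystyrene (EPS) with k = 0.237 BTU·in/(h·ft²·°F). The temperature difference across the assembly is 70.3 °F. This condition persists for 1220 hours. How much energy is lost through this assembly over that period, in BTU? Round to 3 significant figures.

2330000 BTU

0.426/0.237 = 1.797
R_total = 0.13 + 24.5 + 1.797 = 26.43 ft²·°F·h/BTU
Q = 717 × 70.3 / 26.43 = 1907 BTU/h
E = 1907 × 1220 = 2327000 BTU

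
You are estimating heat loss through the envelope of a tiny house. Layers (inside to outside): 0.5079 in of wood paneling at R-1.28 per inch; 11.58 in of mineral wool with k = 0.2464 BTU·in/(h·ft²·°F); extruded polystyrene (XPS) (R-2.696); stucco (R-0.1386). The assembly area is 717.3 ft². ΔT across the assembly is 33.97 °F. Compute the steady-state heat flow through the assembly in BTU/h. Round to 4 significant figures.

482.7 BTU/h

0.5079 × 1.28 = 0.65011
11.58/0.2464 = 46.997
R_total = 0.65011 + 46.997 + 2.696 + 0.1386 = 50.481 ft²·°F·h/BTU
Q = A·ΔT/R = 717.3 × 33.97 / 50.481 = 482.69 BTU/h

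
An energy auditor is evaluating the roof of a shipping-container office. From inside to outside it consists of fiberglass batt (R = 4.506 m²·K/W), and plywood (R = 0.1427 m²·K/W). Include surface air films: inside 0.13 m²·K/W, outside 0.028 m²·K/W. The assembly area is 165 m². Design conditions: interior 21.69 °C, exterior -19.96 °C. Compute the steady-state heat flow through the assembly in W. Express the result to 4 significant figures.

R_total = 0.13 + 4.506 + 0.1427 + 0.028 = 4.8067 m²·K/W
Q = A·ΔT/R = 165 × (21.69 − (-19.96)) / 4.8067 = 1429.7 W

1430 W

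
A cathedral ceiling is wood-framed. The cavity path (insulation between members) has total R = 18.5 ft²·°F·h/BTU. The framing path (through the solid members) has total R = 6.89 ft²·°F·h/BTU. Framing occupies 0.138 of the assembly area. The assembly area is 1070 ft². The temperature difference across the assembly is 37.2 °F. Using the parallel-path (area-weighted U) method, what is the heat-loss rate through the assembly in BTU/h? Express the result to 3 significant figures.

U_eff = 0.862/18.5 + 0.138/6.89 = 0.04659 + 0.02003 = 0.06662
R_eff = 1/U_eff = 15.01 ft²·°F·h/BTU
Q = 1070 × 37.2 / 15.01 = 2652 BTU/h

2650 BTU/h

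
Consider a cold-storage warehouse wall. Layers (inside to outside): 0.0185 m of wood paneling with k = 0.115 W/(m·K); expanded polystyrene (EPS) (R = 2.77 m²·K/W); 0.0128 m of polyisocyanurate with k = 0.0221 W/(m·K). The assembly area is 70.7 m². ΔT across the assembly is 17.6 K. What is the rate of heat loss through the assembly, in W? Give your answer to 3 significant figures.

0.0185/0.115 = 0.1609
0.0128/0.0221 = 0.5792
R_total = 0.1609 + 2.77 + 0.5792 = 3.51 m²·K/W
Q = A·ΔT/R = 70.7 × 17.6 / 3.51 = 354.5 W

355 W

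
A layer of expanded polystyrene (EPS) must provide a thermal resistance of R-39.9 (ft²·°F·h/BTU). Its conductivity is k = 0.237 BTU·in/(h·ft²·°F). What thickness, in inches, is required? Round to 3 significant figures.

9.46 in

L = R × k = 39.9 × 0.237 = 9.456 in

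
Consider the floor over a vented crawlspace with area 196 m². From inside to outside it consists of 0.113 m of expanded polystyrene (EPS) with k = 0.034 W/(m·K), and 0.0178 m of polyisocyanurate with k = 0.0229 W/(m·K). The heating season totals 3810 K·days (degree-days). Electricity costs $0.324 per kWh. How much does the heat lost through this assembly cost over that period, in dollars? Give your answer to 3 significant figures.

0.113/0.034 = 3.324
0.0178/0.0229 = 0.7773
R_total = 3.324 + 0.7773 = 4.101 m²·K/W
E = A × HDD × 24 / R / 1000 = 196 × 3810 × 24 / 4.101 / 1000 = 4370 kWh
Cost = 4370 × 0.324 = $1416

1420 dollars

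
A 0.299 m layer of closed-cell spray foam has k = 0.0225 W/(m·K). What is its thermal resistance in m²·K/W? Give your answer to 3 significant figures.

13.3 m²·K/W

R = L/k = 0.299/0.0225 = 13.29 m²·K/W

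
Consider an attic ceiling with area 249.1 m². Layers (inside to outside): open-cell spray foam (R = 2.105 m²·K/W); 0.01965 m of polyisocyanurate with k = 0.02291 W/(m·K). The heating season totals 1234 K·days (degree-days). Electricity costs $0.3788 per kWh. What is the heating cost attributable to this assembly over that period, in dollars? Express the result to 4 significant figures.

943.2 dollars

0.01965/0.02291 = 0.8577
R_total = 2.105 + 0.8577 = 2.9627 m²·K/W
E = A × HDD × 24 / R / 1000 = 249.1 × 1234 × 24 / 2.9627 / 1000 = 2490.1 kWh
Cost = 2490.1 × 0.3788 = $943.24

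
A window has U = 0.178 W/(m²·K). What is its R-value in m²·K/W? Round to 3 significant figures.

5.62 m²·K/W

R = 1/U = 1/0.178 = 5.618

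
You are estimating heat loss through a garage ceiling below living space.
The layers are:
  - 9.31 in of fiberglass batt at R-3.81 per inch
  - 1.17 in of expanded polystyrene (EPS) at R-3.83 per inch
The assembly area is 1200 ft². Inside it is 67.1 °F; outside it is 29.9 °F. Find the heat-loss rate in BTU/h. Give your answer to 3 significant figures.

9.31 × 3.81 = 35.47
1.17 × 3.83 = 4.481
R_total = 35.47 + 4.481 = 39.95 ft²·°F·h/BTU
Q = A·ΔT/R = 1200 × (67.1 − 29.9) / 39.95 = 1117 BTU/h

1120 BTU/h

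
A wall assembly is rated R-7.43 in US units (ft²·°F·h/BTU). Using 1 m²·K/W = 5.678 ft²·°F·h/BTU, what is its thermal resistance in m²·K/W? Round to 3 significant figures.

R_SI = 7.43/5.678 = 1.309

1.31 m²·K/W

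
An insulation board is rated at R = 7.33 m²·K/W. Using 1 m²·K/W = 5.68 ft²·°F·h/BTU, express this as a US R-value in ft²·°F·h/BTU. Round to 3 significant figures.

41.6 ft²·°F·h/BTU

R_US = 7.33 × 5.68 = 41.63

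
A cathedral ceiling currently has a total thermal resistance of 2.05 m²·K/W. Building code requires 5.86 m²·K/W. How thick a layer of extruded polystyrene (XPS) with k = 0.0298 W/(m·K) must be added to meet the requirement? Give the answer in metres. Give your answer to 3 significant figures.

ΔR = 5.86 − 2.05 = 3.81 m²·K/W
L = ΔR × k = 3.81 × 0.0298 = 0.1135 m

0.114 m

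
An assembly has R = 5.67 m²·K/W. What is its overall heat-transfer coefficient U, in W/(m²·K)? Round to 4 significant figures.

U = 1/R = 1/5.67 = 0.17637

0.1764 W/(m²·K)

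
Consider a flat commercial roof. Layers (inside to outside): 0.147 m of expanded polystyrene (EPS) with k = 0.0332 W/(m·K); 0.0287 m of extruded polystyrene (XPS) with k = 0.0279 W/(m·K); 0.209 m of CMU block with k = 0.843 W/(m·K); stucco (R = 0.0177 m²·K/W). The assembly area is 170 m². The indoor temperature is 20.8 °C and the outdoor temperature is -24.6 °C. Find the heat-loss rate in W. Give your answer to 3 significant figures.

0.147/0.0332 = 4.428
0.0287/0.0279 = 1.029
0.209/0.843 = 0.2479
R_total = 4.428 + 1.029 + 0.2479 + 0.0177 = 5.722 m²·K/W
Q = A·ΔT/R = 170 × (20.8 − (-24.6)) / 5.722 = 1349 W

1350 W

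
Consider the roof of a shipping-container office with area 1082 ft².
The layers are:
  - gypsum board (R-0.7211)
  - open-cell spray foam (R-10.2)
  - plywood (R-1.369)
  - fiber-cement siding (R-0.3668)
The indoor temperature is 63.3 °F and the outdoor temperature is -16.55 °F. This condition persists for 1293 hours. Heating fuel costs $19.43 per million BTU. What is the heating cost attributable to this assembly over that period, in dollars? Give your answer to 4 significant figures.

171.5 dollars

R_total = 0.7211 + 10.2 + 1.369 + 0.3668 = 12.657 ft²·°F·h/BTU
Q = 1082 × (63.3 − (-16.55)) / 12.657 = 6826.1 BTU/h
E = 6826.1 × 1293 = 8826200 BTU
Cost = 8826200/10⁶ × 19.43 = $171.49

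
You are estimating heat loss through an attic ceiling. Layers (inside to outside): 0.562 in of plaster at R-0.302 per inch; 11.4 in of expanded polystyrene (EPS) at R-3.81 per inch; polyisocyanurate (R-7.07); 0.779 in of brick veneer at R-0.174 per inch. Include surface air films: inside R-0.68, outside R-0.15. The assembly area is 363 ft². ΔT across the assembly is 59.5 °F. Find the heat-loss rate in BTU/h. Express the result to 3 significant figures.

0.562 × 0.302 = 0.1697
11.4 × 3.81 = 43.43
0.779 × 0.174 = 0.1355
R_total = 0.68 + 0.1697 + 43.43 + 7.07 + 0.1355 + 0.15 = 51.64 ft²·°F·h/BTU
Q = A·ΔT/R = 363 × 59.5 / 51.64 = 418.3 BTU/h

418 BTU/h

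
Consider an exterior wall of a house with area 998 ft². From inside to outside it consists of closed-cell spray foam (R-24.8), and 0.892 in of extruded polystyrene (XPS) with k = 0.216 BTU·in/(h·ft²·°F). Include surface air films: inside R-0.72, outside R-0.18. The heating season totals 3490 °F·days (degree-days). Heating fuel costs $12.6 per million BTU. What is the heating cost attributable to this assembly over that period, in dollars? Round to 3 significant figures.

35.3 dollars

0.892/0.216 = 4.13
R_total = 0.72 + 24.8 + 4.13 + 0.18 = 29.83 ft²·°F·h/BTU
E = A × HDD × 24 / R = 998 × 3490 × 24 / 29.83 = 2802000 BTU
Cost = 2802000/10⁶ × 12.6 = $35.31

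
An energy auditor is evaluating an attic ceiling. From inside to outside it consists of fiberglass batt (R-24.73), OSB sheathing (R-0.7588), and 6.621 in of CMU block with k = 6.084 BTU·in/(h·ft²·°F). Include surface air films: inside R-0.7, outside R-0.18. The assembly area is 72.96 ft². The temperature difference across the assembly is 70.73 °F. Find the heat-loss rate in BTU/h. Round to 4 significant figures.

6.621/6.084 = 1.0883
R_total = 0.7 + 24.73 + 0.7588 + 1.0883 + 0.18 = 27.457 ft²·°F·h/BTU
Q = A·ΔT/R = 72.96 × 70.73 / 27.457 = 187.95 BTU/h

187.9 BTU/h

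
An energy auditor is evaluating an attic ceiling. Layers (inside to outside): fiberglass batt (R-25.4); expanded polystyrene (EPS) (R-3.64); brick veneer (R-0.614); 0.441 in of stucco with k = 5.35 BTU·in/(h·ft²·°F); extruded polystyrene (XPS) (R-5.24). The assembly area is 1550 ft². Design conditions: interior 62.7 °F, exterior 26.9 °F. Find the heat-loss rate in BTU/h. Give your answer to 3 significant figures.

1590 BTU/h

0.441/5.35 = 0.08243
R_total = 25.4 + 3.64 + 0.614 + 0.08243 + 5.24 = 34.98 ft²·°F·h/BTU
Q = A·ΔT/R = 1550 × (62.7 − 26.9) / 34.98 = 1586 BTU/h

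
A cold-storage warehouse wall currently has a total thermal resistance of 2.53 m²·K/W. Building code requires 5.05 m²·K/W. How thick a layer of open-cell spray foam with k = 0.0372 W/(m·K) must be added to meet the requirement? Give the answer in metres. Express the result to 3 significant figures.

0.0937 m

ΔR = 5.05 − 2.53 = 2.52 m²·K/W
L = ΔR × k = 2.52 × 0.0372 = 0.09374 m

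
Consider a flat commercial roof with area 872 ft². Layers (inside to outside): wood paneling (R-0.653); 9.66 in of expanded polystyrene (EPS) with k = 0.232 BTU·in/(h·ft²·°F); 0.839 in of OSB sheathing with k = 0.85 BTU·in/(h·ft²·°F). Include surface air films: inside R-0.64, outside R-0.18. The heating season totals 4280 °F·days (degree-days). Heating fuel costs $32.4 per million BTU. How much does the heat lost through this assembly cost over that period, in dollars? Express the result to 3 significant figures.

65.8 dollars

9.66/0.232 = 41.64
0.839/0.85 = 0.9871
R_total = 0.64 + 0.653 + 41.64 + 0.9871 + 0.18 = 44.1 ft²·°F·h/BTU
E = A × HDD × 24 / R = 872 × 4280 × 24 / 44.1 = 2031000 BTU
Cost = 2031000/10⁶ × 32.4 = $65.81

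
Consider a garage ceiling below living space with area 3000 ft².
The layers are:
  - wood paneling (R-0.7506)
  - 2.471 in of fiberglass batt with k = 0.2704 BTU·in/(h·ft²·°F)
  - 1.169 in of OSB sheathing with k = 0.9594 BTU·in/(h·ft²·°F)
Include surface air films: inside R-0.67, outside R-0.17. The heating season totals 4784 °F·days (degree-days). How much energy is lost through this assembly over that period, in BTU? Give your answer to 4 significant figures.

28830000 BTU

2.471/0.2704 = 9.1383
1.169/0.9594 = 1.2185
R_total = 0.67 + 0.7506 + 9.1383 + 1.2185 + 0.17 = 11.947 ft²·°F·h/BTU
E = A × HDD × 24 / R = 3000 × 4784 × 24 / 11.947 = 28830000 BTU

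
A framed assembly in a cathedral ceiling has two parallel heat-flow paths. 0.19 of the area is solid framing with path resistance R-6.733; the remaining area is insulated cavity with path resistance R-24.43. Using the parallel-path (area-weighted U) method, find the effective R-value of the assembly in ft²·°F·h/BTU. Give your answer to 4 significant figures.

U_eff = 0.81/24.43 + 0.19/6.733 = 0.033156 + 0.028219 = 0.061375
R_eff = 1/U_eff = 16.293 ft²·°F·h/BTU

16.29 ft²·°F·h/BTU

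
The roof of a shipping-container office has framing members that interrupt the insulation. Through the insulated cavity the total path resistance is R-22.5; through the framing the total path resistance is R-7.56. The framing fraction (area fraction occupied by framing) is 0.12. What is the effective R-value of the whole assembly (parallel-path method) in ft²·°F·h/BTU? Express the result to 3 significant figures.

U_eff = 0.88/22.5 + 0.12/7.56 = 0.03911 + 0.01587 = 0.05498
R_eff = 1/U_eff = 18.19 ft²·°F·h/BTU

18.2 ft²·°F·h/BTU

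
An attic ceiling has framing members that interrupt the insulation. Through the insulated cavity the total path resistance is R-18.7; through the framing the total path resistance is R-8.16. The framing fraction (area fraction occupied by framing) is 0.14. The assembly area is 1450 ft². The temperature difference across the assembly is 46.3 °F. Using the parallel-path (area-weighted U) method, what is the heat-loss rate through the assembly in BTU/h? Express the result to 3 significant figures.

4240 BTU/h

U_eff = 0.86/18.7 + 0.14/8.16 = 0.04599 + 0.01716 = 0.06315
R_eff = 1/U_eff = 15.84 ft²·°F·h/BTU
Q = 1450 × 46.3 / 15.84 = 4239 BTU/h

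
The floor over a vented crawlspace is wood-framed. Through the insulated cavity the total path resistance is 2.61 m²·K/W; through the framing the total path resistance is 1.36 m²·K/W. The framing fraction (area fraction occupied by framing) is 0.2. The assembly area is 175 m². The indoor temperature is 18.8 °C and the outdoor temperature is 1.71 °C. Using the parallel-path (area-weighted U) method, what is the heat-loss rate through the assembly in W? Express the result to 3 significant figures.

U_eff = 0.8/2.61 + 0.2/1.36 = 0.3065 + 0.1471 = 0.4536
R_eff = 1/U_eff = 2.205 m²·K/W
Q = 175 × (18.8 − 1.71) / 2.205 = 1357 W

1360 W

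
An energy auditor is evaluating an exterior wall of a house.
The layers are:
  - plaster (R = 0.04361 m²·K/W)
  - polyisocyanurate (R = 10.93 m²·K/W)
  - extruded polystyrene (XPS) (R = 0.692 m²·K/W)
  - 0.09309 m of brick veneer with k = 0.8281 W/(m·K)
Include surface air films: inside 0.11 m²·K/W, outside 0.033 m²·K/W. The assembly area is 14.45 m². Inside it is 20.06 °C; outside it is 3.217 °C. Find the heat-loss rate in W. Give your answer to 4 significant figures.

20.42 W

0.09309/0.8281 = 0.11241
R_total = 0.11 + 0.04361 + 10.93 + 0.692 + 0.11241 + 0.033 = 11.921 m²·K/W
Q = A·ΔT/R = 14.45 × (20.06 − 3.217) / 11.921 = 20.416 W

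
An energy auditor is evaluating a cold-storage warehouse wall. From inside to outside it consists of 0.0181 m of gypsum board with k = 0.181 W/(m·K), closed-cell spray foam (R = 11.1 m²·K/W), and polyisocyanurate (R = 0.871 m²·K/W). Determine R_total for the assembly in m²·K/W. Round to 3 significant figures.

0.0181/0.181 = 0.1
R_total = 0.1 + 11.1 + 0.871 = 12.07 m²·K/W

12.1 m²·K/W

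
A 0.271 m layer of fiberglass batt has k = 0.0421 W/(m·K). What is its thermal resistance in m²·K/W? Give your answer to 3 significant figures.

R = L/k = 0.271/0.0421 = 6.437 m²·K/W

6.44 m²·K/W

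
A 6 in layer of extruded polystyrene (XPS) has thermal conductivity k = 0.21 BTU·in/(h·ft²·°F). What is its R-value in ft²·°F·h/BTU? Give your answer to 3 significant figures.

R = L/k = 6/0.21 = 28.57 ft²·°F·h/BTU

28.6 ft²·°F·h/BTU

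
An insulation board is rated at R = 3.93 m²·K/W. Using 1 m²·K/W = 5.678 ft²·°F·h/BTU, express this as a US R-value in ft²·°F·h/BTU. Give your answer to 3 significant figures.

R_US = 3.93 × 5.678 = 22.31

22.3 ft²·°F·h/BTU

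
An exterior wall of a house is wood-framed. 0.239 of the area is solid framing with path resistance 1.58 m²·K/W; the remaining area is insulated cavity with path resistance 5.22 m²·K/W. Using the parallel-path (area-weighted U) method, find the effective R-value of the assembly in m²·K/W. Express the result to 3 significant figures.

3.37 m²·K/W

U_eff = 0.761/5.22 + 0.239/1.58 = 0.1458 + 0.1513 = 0.2971
R_eff = 1/U_eff = 3.366 m²·K/W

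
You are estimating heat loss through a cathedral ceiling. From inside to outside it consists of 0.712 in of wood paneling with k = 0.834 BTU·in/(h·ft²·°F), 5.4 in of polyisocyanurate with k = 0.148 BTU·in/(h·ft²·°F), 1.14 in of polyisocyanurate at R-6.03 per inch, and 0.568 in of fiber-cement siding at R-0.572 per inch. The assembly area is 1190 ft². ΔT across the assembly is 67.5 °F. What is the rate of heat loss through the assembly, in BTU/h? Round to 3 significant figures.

1800 BTU/h

0.712/0.834 = 0.8537
5.4/0.148 = 36.49
1.14 × 6.03 = 6.874
0.568 × 0.572 = 0.3249
R_total = 0.8537 + 36.49 + 6.874 + 0.3249 = 44.54 ft²·°F·h/BTU
Q = A·ΔT/R = 1190 × 67.5 / 44.54 = 1803 BTU/h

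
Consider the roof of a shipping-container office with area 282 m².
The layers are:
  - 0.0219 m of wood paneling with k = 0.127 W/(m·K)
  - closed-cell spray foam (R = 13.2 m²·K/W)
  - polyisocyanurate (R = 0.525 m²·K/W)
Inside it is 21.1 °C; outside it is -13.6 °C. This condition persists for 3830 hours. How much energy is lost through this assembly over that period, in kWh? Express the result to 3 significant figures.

2700 kWh

0.0219/0.127 = 0.1724
R_total = 0.1724 + 13.2 + 0.525 = 13.9 m²·K/W
Q = 282 × (21.1 − (-13.6)) / 13.9 = 704.1 W
E = 704.1 W × 3830 h / 1000 = 2697 kWh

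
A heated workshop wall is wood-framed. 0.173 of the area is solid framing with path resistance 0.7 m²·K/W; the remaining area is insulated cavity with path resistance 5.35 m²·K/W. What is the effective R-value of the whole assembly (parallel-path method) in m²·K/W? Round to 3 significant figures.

U_eff = 0.827/5.35 + 0.173/0.7 = 0.1546 + 0.2471 = 0.4017
R_eff = 1/U_eff = 2.489 m²·K/W

2.49 m²·K/W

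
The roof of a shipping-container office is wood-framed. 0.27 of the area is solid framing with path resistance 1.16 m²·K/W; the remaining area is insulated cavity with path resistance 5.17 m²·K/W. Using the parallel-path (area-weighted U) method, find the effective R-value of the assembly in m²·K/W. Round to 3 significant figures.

U_eff = 0.73/5.17 + 0.27/1.16 = 0.1412 + 0.2328 = 0.374
R_eff = 1/U_eff = 2.674 m²·K/W

2.67 m²·K/W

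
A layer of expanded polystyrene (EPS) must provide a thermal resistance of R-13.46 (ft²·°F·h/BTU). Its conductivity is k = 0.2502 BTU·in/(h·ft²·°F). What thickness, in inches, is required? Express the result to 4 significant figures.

L = R × k = 13.46 × 0.2502 = 3.3677 in

3.368 in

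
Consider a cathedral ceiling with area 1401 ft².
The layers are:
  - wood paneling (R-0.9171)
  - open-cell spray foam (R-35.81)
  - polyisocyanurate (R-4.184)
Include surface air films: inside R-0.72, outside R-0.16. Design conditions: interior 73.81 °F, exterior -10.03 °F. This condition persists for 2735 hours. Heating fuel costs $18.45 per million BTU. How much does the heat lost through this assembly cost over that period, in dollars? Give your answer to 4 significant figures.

141.8 dollars

R_total = 0.72 + 0.9171 + 35.81 + 4.184 + 0.16 = 41.791 ft²·°F·h/BTU
Q = 1401 × (73.81 − (-10.03)) / 41.791 = 2810.6 BTU/h
E = 2810.6 × 2735 = 7687100 BTU
Cost = 7687100/10⁶ × 18.45 = $141.83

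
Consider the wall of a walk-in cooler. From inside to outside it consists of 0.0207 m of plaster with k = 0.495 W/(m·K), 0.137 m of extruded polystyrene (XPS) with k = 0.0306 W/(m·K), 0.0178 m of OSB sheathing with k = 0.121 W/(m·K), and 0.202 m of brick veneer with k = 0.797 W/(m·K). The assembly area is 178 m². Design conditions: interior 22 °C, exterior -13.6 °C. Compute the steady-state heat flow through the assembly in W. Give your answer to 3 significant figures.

1290 W

0.0207/0.495 = 0.04182
0.137/0.0306 = 4.477
0.0178/0.121 = 0.1471
0.202/0.797 = 0.2535
R_total = 0.04182 + 4.477 + 0.1471 + 0.2535 = 4.92 m²·K/W
Q = A·ΔT/R = 178 × (22 − (-13.6)) / 4.92 = 1288 W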